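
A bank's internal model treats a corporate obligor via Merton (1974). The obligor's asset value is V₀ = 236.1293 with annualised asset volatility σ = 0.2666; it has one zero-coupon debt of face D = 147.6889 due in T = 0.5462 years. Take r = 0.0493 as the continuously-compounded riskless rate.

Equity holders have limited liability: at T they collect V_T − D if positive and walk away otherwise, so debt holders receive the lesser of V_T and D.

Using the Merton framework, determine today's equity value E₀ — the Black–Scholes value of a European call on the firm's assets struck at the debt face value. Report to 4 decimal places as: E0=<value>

Apply the equity-as-call identities (strike 147.6889, horizon 0.5462 years):
d₁ = [ln(V₀/D) + (r + σ²/2)T] / (σ√T)
   = [ln(236.1293/147.6889) + (0.0493 + 0.5·0.2666²)·0.5462] / (0.2666·√0.5462)
   = [0.469272 + 0.046338] / 0.197032 = 2.616889
d₂ = d₁ − σ√T = 2.616889 − 0.197032 = 2.419857
N(d₁) = 0.995563,  N(d₂) = 0.992237,  e^(−rT) = 0.973432
E₀ = V₀·N(d₁) − D·e^(−rT)·N(d₂)
   = 236.1293·0.995563 − 147.6889·0.973432·0.992237 = 92.432691

E0=92.4327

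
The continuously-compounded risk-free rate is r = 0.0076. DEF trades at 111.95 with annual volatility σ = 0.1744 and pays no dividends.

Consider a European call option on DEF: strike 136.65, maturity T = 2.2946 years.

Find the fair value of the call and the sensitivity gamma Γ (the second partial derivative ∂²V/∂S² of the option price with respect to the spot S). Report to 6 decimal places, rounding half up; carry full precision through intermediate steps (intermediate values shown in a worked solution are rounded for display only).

σ√T = 0.1744·√2.2946 = 0.264180
d₁ = (ln(S/K) + (r+σ²/2)T) / (σ√T) = (ln(111.95/136.65) + (0.0076+0.1744²/2)·2.2946) / 0.264180 = (-0.199371 + 0.052335) / 0.264180 = -0.556575
d₂ = d₁ − σ√T = -0.556575 − 0.264180 = -0.820755
e^{−rT} = 0.982712
N(d₁) = 0.288909,  N(d₂) = 0.205893
Call price V = S·N(d₁) − K·e^{−rT}·N(d₂) = 32.343343 − 27.648860 = 4.694484
φ(d₁) = (1/√(2π))·e^{−d₁²/2} = 0.341698
Γ = φ(d₁) / (S·σ·√T) = 0.011554

price = 4.694484
Γ = 0.011554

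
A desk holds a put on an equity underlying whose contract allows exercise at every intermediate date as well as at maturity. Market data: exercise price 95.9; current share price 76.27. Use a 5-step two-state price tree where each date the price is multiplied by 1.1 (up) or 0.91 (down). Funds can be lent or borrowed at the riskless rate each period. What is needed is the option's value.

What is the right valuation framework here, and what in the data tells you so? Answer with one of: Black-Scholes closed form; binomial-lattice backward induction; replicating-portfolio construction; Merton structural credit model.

Key observation: the defining feature is the embedded early-exercise option across 5 discrete dates on the spot-76.27 tree; pricing the strike-95.9 put means working backward with an exercise test at every node.

framework: binomial-lattice backward induction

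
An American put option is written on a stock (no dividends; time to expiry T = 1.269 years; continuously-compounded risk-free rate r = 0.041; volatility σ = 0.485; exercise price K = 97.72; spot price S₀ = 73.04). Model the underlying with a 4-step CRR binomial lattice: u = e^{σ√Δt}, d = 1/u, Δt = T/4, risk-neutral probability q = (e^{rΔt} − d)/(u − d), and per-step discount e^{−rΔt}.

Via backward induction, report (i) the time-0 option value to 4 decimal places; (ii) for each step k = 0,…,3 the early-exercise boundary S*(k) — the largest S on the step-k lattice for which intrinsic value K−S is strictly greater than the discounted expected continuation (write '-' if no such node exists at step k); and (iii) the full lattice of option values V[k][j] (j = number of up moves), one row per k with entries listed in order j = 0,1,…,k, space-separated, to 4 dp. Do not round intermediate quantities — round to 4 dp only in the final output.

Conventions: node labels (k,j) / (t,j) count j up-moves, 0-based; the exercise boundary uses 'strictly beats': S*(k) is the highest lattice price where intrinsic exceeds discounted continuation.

Δt=0.31725  u=1.31413  d=0.76096  q=0.45580  discount=0.98708
step 4 (expiry): payoffs max(K−S,0) = 73.2291 55.4256 24.6800 0.0000 0.0000
step 3: (k=3,j=0): S=32.1843, K−S=65.5357, hold=64.2728 ⇒ V=65.5357 exercise | (k=3,j=1): S=55.5804, K−S=42.1396, hold=40.8767 ⇒ V=42.1396 exercise | (k=3,j=2): S=95.9842, K−S=1.7358, hold=13.2574 ⇒ V=13.2574 continue | (k=3,j=3): S=165.7591, K−S=0.0000, hold=0.0000 ⇒ V=0.0000 continue  boundary S*=55.5804
step 2: (k=2,j=0): S=42.2944, K−S=55.4256, hold=54.1627 ⇒ V=55.4256 exercise | (k=2,j=1): S=73.0400, K−S=24.6800, hold=28.6008 ⇒ V=28.6008 continue | (k=2,j=2): S=126.1358, K−S=0.0000, hold=7.1215 ⇒ V=7.1215 continue  boundary S*=42.2944
step 1: (k=1,j=0): S=55.5804, K−S=42.1396, hold=42.6407 ⇒ V=42.6407 continue | (k=1,j=1): S=95.9842, K−S=1.7358, hold=18.5675 ⇒ V=18.5675 continue  boundary S*=-
step 0: (k=0,j=0): S=73.0400, K−S=24.6800, hold=31.2590 ⇒ V=31.2590 continue  boundary S*=-

price = 31.2590
boundary = - - 42.2944 55.5804
tree:
31.2590
42.6407 18.5675
55.4256 28.6008 7.1215
65.5357 42.1396 13.2574 0.0000
73.2291 55.4256 24.6800 0.0000 0.0000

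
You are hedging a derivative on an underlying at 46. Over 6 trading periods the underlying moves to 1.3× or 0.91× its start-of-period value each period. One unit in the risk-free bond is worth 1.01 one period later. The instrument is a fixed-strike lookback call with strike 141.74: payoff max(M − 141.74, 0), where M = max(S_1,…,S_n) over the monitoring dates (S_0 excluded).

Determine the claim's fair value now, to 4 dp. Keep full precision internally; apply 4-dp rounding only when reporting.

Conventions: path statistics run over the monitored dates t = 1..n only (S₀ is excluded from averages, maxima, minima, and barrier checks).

price = 0.0972

Risk-neutral up-probability p* = (R−d)/(u−d) = (1.01−0.91)/(1.3−0.91) = 0.2564; the claim prices as the p*-weighted sum of path payoffs discounted by R^6.
Enumerate all 2^6 = 64 price paths (U = up ×1.3, D = down ×0.91); each path with k up-moves has probability p*^k·(1−p*)^(6−k).
DDDDDD: M=41.8600, payoff=0.0000, prob=0.169044
UDDDDD: M=59.8000, payoff=0.0000, prob=0.058291
DUDDDD: M=54.4180, payoff=0.0000, prob=0.058291
UUDDDD: M=77.7400, payoff=0.0000, prob=0.020100
DDUDDD: M=49.5204, payoff=0.0000, prob=0.058291
UDUDDD: M=70.7434, payoff=0.0000, prob=0.020100
DUUDDD: M=70.7434, payoff=0.0000, prob=0.020100
UUUDDD: M=101.0620, payoff=0.0000, prob=0.006931
DDDUDD: M=45.0635, payoff=0.0000, prob=0.058291
UDDUDD: M=64.3765, payoff=0.0000, prob=0.020100
DUDUDD: M=64.3765, payoff=0.0000, prob=0.020100
UUDUDD: M=91.9664, payoff=0.0000, prob=0.006931
DDUUDD: M=64.3765, payoff=0.0000, prob=0.020100
UDUUDD: M=91.9664, payoff=0.0000, prob=0.006931
DUUUDD: M=91.9664, payoff=0.0000, prob=0.006931
UUUUDD: M=131.3806, payoff=0.0000, prob=0.002390
DDDDUD: M=41.8600, payoff=0.0000, prob=0.058291
UDDDUD: M=59.8000, payoff=0.0000, prob=0.020100
DUDDUD: M=58.5826, payoff=0.0000, prob=0.020100
UUDDUD: M=83.6894, payoff=0.0000, prob=0.006931
DDUDUD: M=58.5826, payoff=0.0000, prob=0.020100
UDUDUD: M=83.6894, payoff=0.0000, prob=0.006931
DUUDUD: M=83.6894, payoff=0.0000, prob=0.006931
UUUDUD: M=119.5563, payoff=0.0000, prob=0.002390
DDDUUD: M=58.5826, payoff=0.0000, prob=0.020100
UDDUUD: M=83.6894, payoff=0.0000, prob=0.006931
DUDUUD: M=83.6894, payoff=0.0000, prob=0.006931
UUDUUD: M=119.5563, payoff=0.0000, prob=0.002390
DDUUUD: M=83.6894, payoff=0.0000, prob=0.006931
UDUUUD: M=119.5563, payoff=0.0000, prob=0.002390
DUUUUD: M=119.5563, payoff=0.0000, prob=0.002390
UUUUUD: M=170.7948, payoff=29.0548, prob=0.000824
DDDDDU: M=41.8600, payoff=0.0000, prob=0.058291
UDDDDU: M=59.8000, payoff=0.0000, prob=0.020100
DUDDDU: M=54.4180, payoff=0.0000, prob=0.020100
UUDDDU: M=77.7400, payoff=0.0000, prob=0.006931
DDUDDU: M=53.3102, payoff=0.0000, prob=0.020100
UDUDDU: M=76.1574, payoff=0.0000, prob=0.006931
DUUDDU: M=76.1574, payoff=0.0000, prob=0.006931
UUUDDU: M=108.7963, payoff=0.0000, prob=0.002390
DDDUDU: M=53.3102, payoff=0.0000, prob=0.020100
UDDUDU: M=76.1574, payoff=0.0000, prob=0.006931
DUDUDU: M=76.1574, payoff=0.0000, prob=0.006931
UUDUDU: M=108.7963, payoff=0.0000, prob=0.002390
DDUUDU: M=76.1574, payoff=0.0000, prob=0.006931
UDUUDU: M=108.7963, payoff=0.0000, prob=0.002390
DUUUDU: M=108.7963, payoff=0.0000, prob=0.002390
UUUUDU: M=155.4232, payoff=13.6832, prob=0.000824
DDDDUU: M=53.3102, payoff=0.0000, prob=0.020100
UDDDUU: M=76.1574, payoff=0.0000, prob=0.006931
DUDDUU: M=76.1574, payoff=0.0000, prob=0.006931
UUDDUU: M=108.7963, payoff=0.0000, prob=0.002390
DDUDUU: M=76.1574, payoff=0.0000, prob=0.006931
UDUDUU: M=108.7963, payoff=0.0000, prob=0.002390
DUUDUU: M=108.7963, payoff=0.0000, prob=0.002390
UUUDUU: M=155.4232, payoff=13.6832, prob=0.000824
DDDUUU: M=76.1574, payoff=0.0000, prob=0.006931
UDDUUU: M=108.7963, payoff=0.0000, prob=0.002390
DUDUUU: M=108.7963, payoff=0.0000, prob=0.002390
UUDUUU: M=155.4232, payoff=13.6832, prob=0.000824
DDUUUU: M=108.7963, payoff=0.0000, prob=0.002390
UDUUUU: M=155.4232, payoff=13.6832, prob=0.000824
DUUUUU: M=155.4232, payoff=13.6832, prob=0.000824
UUUUUU: M=222.0332, payoff=80.2932, prob=0.000284
Price = Σ prob·payoff / R^6 = 0.103150 / 1.061520 = 0.0972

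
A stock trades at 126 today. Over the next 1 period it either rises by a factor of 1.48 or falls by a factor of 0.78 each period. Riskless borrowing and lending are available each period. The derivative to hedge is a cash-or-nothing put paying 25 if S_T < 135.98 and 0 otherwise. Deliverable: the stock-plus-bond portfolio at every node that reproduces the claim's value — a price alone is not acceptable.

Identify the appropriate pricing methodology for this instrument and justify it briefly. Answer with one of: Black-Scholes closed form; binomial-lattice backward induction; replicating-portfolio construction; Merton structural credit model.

framework: replicating-portfolio construction

Key observation: the task asks for the hedge itself — share and bond holdings at every node of the 1-period tree on spot 126 with factors 1.48/0.78 — which is exactly what the replicating-portfolio construction produces.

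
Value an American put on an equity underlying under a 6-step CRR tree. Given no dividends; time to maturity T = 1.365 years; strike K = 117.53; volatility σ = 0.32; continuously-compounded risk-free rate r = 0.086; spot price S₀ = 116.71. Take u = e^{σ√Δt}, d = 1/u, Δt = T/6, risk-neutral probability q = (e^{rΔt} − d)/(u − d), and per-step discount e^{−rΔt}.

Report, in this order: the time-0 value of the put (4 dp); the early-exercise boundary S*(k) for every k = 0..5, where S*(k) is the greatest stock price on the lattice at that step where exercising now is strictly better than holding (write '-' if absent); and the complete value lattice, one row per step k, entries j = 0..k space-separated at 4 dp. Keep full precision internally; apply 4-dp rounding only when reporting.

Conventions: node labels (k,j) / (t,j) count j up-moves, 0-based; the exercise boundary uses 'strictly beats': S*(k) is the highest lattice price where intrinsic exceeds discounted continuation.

Δt=0.22750, u=1.16489, d=0.85845, q=0.52639, disc=e^(-rΔt)=0.98063
k=6 terminal: V=max(K-S,0) → 70.8222 54.1486 31.5227 0.8200 0.0000 0.0000 0.0000
k=5: j=0 S=54.4096 intr=63.1204 cont=60.8433 V=63.1204[EX]; j=1 S=73.8327 intr=43.6973 cont=41.4202 V=43.6973[EX]; j=2 S=100.1894 intr=17.3406 cont=15.0635 V=17.3406[EX]; j=3 S=135.9548 intr=0.0000 cont=0.3808 V=0.3808[hold]; j=4 S=184.4877 intr=0.0000 cont=0.0000 V=0.0000[hold]; j=5 S=250.3459 intr=0.0000 cont=0.0000 V=0.0000[hold]  S*(5)=100.1894
k=4: j=0 S=63.3814 intr=54.1486 cont=51.8714 V=54.1486[EX]; j=1 S=86.0073 intr=31.5227 cont=29.2456 V=31.5227[EX]; j=2 S=116.7100 intr=0.8200 cont=8.2502 V=8.2502[hold]; j=3 S=158.3730 intr=0.0000 cont=0.1769 V=0.1769[hold]; j=4 S=214.9087 intr=0.0000 cont=0.0000 V=0.0000[hold]  S*(4)=86.0073
k=3: j=0 S=73.8327 intr=43.6973 cont=41.4202 V=43.6973[EX]; j=1 S=100.1894 intr=17.3406 cont=18.8989 V=18.8989[hold]; j=2 S=135.9548 intr=0.0000 cont=3.9230 V=3.9230[hold]; j=3 S=184.4877 intr=0.0000 cont=0.0821 V=0.0821[hold]  S*(3)=73.8327
k=2: j=0 S=86.0073 intr=31.5227 cont=30.0500 V=31.5227[EX]; j=1 S=116.7100 intr=0.8200 cont=10.8023 V=10.8023[hold]; j=2 S=158.3730 intr=0.0000 cont=1.8644 V=1.8644[hold]  S*(2)=86.0073
k=1: j=0 S=100.1894 intr=17.3406 cont=20.2163 V=20.2163[hold]; j=1 S=135.9548 intr=0.0000 cont=5.9793 V=5.9793[hold]  S*(1)=-
k=0: j=0 S=116.7100 intr=0.8200 cont=12.4756 V=12.4756[hold]  S*(0)=-

price = 12.4756
boundary = - - 86.0073 73.8327 86.0073 100.1894
tree:
12.4756
20.2163 5.9793
31.5227 10.8023 1.8644
43.6973 18.8989 3.9230 0.0821
54.1486 31.5227 8.2502 0.1769 0.0000
63.1204 43.6973 17.3406 0.3808 0.0000 0.0000
70.8222 54.1486 31.5227 0.8200 0.0000 0.0000 0.0000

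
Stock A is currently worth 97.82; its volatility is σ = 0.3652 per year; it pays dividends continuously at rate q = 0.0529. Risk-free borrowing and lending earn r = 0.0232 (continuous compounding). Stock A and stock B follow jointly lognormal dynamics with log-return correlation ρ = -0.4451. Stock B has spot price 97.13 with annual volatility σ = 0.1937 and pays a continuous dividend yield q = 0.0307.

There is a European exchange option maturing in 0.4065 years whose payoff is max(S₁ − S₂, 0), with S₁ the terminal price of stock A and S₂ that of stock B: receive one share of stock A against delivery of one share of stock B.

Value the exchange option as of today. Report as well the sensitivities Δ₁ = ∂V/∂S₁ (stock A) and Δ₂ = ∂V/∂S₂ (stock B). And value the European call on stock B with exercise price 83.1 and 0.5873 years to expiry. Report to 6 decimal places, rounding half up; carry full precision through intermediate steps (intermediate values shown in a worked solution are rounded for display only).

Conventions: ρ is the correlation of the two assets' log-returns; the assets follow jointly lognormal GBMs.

σ_eff = √(σ₁² + σ₂² − 2ρσ₁σ₂) = √(0.3652² + 0.1937² − 2·-0.4451·0.3652·0.1937) = 0.483594
d₁ = (ln(S₁/S₂) + (q₂ − q₁ + σ_eff²/2)T) / (σ_eff√T) = (ln(97.82/97.13) + (0.0307 − 0.0529 + 0.116931)·0.4065) / 0.308326 = 0.147853
d₂ = d₁ − σ_eff√T = 0.147853 − 0.308326 = -0.160473
N(d₁) = 0.558771,  N(d₂) = 0.436254
V = S₁·e^{−q₁T}·N(d₁) − S₂·e^{−q₂T}·N(d₂) = 53.496121 − 41.847852 = 11.648270
Δ₁ = e^{−q₁T}·N(d₁) = 0.546883;  Δ₂ = −e^{−q₂T}·N(d₂) = -0.430844
[vanilla: stock B call K=83.1]
σ√T = 0.1937·√0.5873 = 0.148443
d₁ = (ln(S/K) + (r−q+σ²/2)T) / (σ√T) = (ln(97.13/83.1) + (0.0232−0.0307+0.1937²/2)·0.5873) / 0.148443 = (0.156006 + 0.006613) / 0.148443 = 1.095495
d₂ = d₁ − σ√T = 1.095495 − 0.148443 = 0.947052
e^{−rT} = 0.986467
e^{−qT} = 0.982131
N(d₁) = 0.863350,  N(d₂) = 0.828194
price = S·e^{−qT}·N(d₁) − K·e^{−rT}·N(d₂) = 82.358783 − 67.891528 = 14.467255

exchange price = 11.648270
Δ1 = 0.546883
Δ2 = -0.430844
price(stock B call K=83.1) = 14.467255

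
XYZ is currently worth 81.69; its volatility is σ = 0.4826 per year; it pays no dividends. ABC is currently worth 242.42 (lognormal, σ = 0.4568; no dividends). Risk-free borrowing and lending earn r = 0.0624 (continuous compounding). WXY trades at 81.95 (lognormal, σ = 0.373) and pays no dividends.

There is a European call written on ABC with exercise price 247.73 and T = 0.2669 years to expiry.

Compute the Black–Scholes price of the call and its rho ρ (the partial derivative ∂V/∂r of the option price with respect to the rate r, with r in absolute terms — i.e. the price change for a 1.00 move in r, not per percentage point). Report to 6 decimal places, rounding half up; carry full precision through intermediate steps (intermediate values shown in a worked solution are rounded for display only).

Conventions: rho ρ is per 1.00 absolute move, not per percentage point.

price = 22.223651
ρ = 28.913017

σ√T = 0.4568·√0.2669 = 0.235994
d₁ = (ln(S/K) + (r+σ²/2)T) / (σ√T) = (ln(242.42/247.73) + (0.0624+0.4568²/2)·0.2669) / 0.235994 = (-0.021668 + 0.044501) / 0.235994 = 0.096754
d₂ = d₁ − σ√T = 0.096754 − 0.235994 = -0.139239
e^{−rT} = 0.983483
N(d₁) = 0.538539,  N(d₂) = 0.444630
Call price V = S·N(d₁) − K·e^{−rT}·N(d₂) = 130.552675 − 108.329025 = 22.223651
ρ = K·T·e^{−rT}·N(d₂) = 28.913017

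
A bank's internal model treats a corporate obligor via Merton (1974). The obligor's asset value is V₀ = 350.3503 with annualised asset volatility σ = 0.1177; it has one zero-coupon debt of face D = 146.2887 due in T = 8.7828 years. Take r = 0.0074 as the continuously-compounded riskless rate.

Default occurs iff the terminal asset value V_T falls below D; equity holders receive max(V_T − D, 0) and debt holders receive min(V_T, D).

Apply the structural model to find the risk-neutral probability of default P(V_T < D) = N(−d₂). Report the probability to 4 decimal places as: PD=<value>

Work the structural quantities from V₀ = 350.3503 against face 146.2887:
d₁ = [ln(V₀/D) + (r + σ²/2)T] / (σ√T)
   = [ln(350.3503/146.2887) + (0.0074 + 0.5·0.1177²)·8.7828] / (0.1177·√8.7828)
   = [0.873351 + 0.125828] / 0.348813 = 2.864511
d₂ = d₁ − σ√T = 2.864511 − 0.348813 = 2.515698
risk-neutral PD = N(−d₂) = N(-2.515698) = 0.005940

PD=0.0059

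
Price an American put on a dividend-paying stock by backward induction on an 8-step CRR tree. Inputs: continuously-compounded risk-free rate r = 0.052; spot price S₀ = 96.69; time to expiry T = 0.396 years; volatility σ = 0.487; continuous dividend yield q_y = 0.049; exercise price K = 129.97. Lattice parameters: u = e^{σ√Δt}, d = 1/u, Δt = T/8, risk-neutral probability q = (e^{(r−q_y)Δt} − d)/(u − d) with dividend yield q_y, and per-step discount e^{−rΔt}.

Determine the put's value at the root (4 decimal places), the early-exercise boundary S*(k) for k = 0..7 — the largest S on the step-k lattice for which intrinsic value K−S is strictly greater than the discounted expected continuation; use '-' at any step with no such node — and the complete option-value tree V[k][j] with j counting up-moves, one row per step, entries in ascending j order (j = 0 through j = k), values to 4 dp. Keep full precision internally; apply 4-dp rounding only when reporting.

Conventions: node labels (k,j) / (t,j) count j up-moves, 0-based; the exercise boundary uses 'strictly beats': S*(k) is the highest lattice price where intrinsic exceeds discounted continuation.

price = 35.9551
boundary = - - 77.8519 69.8575 77.8519 86.7612 96.6900 107.7551
tree:
35.9551
43.9078 27.3121
52.1181 35.0220 18.8921
60.1125 43.4675 25.8265 11.2880
67.2859 52.1181 34.0899 16.7832 5.2422
73.7228 60.1125 43.2088 24.1407 8.6976 1.4304
79.4986 67.2859 52.1181 33.2800 14.1148 2.7244 0.0000
84.6814 73.7228 60.1125 43.2088 22.2149 5.1891 0.0000 0.0000
89.3320 79.4986 67.2859 52.1181 33.2800 9.8836 0.0000 0.0000 0.0000

params: Δt=0.04950 u=1.11444 d=0.89731 q=0.47362 e^(-rΔt)=0.99743
t_8 payoffs: 89.3320 79.4986 67.2859 52.1181 33.2800 9.8836 0.0000 0.0000 0.0000
t_7: node(7,0) S=45.2886 payoff=84.6814 vs cont=84.4570 → 84.6814 [stop]  node(7,1) S=56.2472 payoff=73.7228 vs cont=73.5249 → 73.7228 [stop]  node(7,2) S=69.8575 payoff=60.1125 vs cont=59.9476 → 60.1125 [stop]  node(7,3) S=86.7612 payoff=43.2088 vs cont=43.0849 → 43.2088 [stop]  node(7,4) S=107.7551 payoff=22.2149 vs cont=22.1419 → 22.2149 [stop]  node(7,5) S=133.8289 payoff=0.0000 vs cont=5.1891 → 5.1891 [wait]  node(7,6) S=166.2119 payoff=0.0000 vs cont=0.0000 → 0.0000 [wait]  node(7,7) S=206.4307 payoff=0.0000 vs cont=0.0000 → 0.0000 [wait]  ⇒ S*(7)=107.7551
t_6: node(6,0) S=50.4714 payoff=79.4986 vs cont=79.2868 → 79.4986 [stop]  node(6,1) S=62.6841 payoff=67.2859 vs cont=67.1037 → 67.2859 [stop]  node(6,2) S=77.8519 payoff=52.1181 vs cont=51.9726 → 52.1181 [stop]  node(6,3) S=96.6900 payoff=33.2800 vs cont=33.1801 → 33.2800 [stop]  node(6,4) S=120.0864 payoff=9.8836 vs cont=14.1148 → 14.1148 [wait]  node(6,5) S=149.1441 payoff=0.0000 vs cont=2.7244 → 2.7244 [wait]  node(6,6) S=185.2329 payoff=0.0000 vs cont=0.0000 → 0.0000 [wait]  ⇒ S*(6)=96.6900
t_5: node(5,0) S=56.2472 payoff=73.7228 vs cont=73.5249 → 73.7228 [stop]  node(5,1) S=69.8575 payoff=60.1125 vs cont=59.9476 → 60.1125 [stop]  node(5,2) S=86.7612 payoff=43.2088 vs cont=43.0849 → 43.2088 [stop]  node(5,3) S=107.7551 payoff=22.2149 vs cont=24.1407 → 24.1407 [wait]  node(5,4) S=133.8289 payoff=0.0000 vs cont=8.6976 → 8.6976 [wait]  node(5,5) S=166.2119 payoff=0.0000 vs cont=1.4304 → 1.4304 [wait]  ⇒ S*(5)=86.7612
t_4: node(4,0) S=62.6841 payoff=67.2859 vs cont=67.1037 → 67.2859 [stop]  node(4,1) S=77.8519 payoff=52.1181 vs cont=51.9726 → 52.1181 [stop]  node(4,2) S=96.6900 payoff=33.2800 vs cont=34.0899 → 34.0899 [wait]  node(4,3) S=120.0864 payoff=9.8836 vs cont=16.7832 → 16.7832 [wait]  node(4,4) S=149.1441 payoff=0.0000 vs cont=5.2422 → 5.2422 [wait]  ⇒ S*(4)=77.8519
t_3: node(3,0) S=69.8575 payoff=60.1125 vs cont=59.9476 → 60.1125 [stop]  node(3,1) S=86.7612 payoff=43.2088 vs cont=43.4675 → 43.4675 [wait]  node(3,2) S=107.7551 payoff=22.2149 vs cont=25.8265 → 25.8265 [wait]  node(3,3) S=133.8289 payoff=0.0000 vs cont=11.2880 → 11.2880 [wait]  ⇒ S*(3)=69.8575
t_2: node(2,0) S=77.8519 payoff=52.1181 vs cont=52.0947 → 52.1181 [stop]  node(2,1) S=96.6900 payoff=33.2800 vs cont=35.0220 → 35.0220 [wait]  node(2,2) S=120.0864 payoff=9.8836 vs cont=18.8921 → 18.8921 [wait]  ⇒ S*(2)=77.8519
t_1: node(1,0) S=86.7612 payoff=43.2088 vs cont=43.9078 → 43.9078 [wait]  node(1,1) S=107.7551 payoff=22.2149 vs cont=27.3121 → 27.3121 [wait]  ⇒ S*(1)=-
t_0: node(0,0) S=96.6900 payoff=33.2800 vs cont=35.9551 → 35.9551 [wait]  ⇒ S*(0)=-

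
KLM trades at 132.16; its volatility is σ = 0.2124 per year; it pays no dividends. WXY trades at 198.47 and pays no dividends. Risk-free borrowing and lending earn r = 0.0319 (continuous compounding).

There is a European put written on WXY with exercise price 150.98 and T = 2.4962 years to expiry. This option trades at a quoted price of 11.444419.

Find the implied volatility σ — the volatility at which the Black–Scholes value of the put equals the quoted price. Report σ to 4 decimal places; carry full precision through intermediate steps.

sigma = 0.3151

At σ = 0.3151 the Black–Scholes value reproduces the quote:
σ√T = 0.3151·√2.4962 = 0.497838
d₁ = (ln(S/K) + (r+σ²/2)T) / (σ√T) = (ln(198.47/150.98) + (0.0319+0.3151²/2)·2.4962) / 0.497838 = (0.273491 + 0.203550) / 0.497838 = 0.958225
d₂ = d₁ − σ√T = 0.958225 − 0.497838 = 0.460387
e^{−rT} = 0.923459
N(−d₁) = 0.168975,  N(−d₂) = 0.322619
V = K·e^{−rT}·N(−d₂) − S·N(−d₁) = 44.980834 − 33.536415 = 11.444419 (equal to the quote); since ∂V/∂σ > 0 for all σ, the implied volatility is unique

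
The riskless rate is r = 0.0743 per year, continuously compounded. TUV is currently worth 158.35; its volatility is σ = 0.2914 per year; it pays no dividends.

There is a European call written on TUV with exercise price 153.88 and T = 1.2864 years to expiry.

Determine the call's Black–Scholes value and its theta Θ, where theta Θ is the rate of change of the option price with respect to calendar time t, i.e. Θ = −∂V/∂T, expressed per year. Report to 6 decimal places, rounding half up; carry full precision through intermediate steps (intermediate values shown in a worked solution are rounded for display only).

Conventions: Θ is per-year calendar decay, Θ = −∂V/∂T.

σ√T = 0.2914·√1.2864 = 0.330505
d₁ = (ln(S/K) + (r+σ²/2)T) / (σ√T) = (ln(158.35/153.88) + (0.0743+0.2914²/2)·1.2864) / 0.330505 = (0.028635 + 0.150196) / 0.330505 = 0.541084
d₂ = d₁ − σ√T = 0.541084 − 0.330505 = 0.210580
e^{−rT} = 0.908846
N(d₁) = 0.705775,  N(d₂) = 0.583392
Call price V = S·N(d₁) − K·e^{−rT}·N(d₂) = 111.759513 − 81.589309 = 30.170204
φ(d₁) = (1/√(2π))·e^{−d₁²/2} = 0.344616
Θ = −S·φ(d₁)·σ/(2√T) − r·K·e^{−rT}·N(d₂) = −7.010113 − 6.062086 = -13.072198

price = 30.170204
Θ = -13.072198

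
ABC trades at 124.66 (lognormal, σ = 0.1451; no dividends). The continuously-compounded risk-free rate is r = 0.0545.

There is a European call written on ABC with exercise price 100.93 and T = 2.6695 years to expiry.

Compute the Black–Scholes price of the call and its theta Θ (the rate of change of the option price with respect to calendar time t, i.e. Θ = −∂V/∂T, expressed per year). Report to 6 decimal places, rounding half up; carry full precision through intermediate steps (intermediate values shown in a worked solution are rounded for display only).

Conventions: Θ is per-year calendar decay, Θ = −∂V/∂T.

σ√T = 0.1451·√2.6695 = 0.237073
d₁ = (ln(S/K) + (r+σ²/2)T) / (σ√T) = (ln(124.66/100.93) + (0.0545+0.1451²/2)·2.6695) / 0.237073 = (0.211163 + 0.173590) / 0.237073 = 1.622927
d₂ = d₁ − σ√T = 1.622927 − 0.237073 = 1.385854
e^{−rT} = 0.864600
N(d₁) = 0.947697,  N(d₂) = 0.917104
Call price V = S·N(d₁) − K·e^{−rT}·N(d₂) = 118.139969 − 80.030299 = 38.109670
φ(d₁) = (1/√(2π))·e^{−d₁²/2} = 0.106898
Θ = −S·φ(d₁)·σ/(2√T) − r·K·e^{−rT}·N(d₂) = −0.591721 − 4.361651 = -4.953373

price = 38.109670
Θ = -4.953373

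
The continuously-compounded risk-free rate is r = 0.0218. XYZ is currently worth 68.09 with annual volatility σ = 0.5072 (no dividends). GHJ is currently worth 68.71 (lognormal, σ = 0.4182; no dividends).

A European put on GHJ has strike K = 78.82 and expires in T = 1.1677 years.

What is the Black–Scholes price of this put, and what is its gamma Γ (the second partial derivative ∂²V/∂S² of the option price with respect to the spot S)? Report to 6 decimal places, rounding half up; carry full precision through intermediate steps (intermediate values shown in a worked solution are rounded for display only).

price = 17.462808
Γ = 0.012845

σ√T = 0.4182·√1.1677 = 0.451908
d₁ = (ln(S/K) + (r+σ²/2)T) / (σ√T) = (ln(68.71/78.82) + (0.0218+0.4182²/2)·1.1677) / 0.451908 = (-0.137272 + 0.127566) / 0.451908 = -0.021478
d₂ = d₁ − σ√T = -0.021478 − 0.451908 = -0.473385
e^{−rT} = 0.974865
N(−d₁) = 0.508568,  N(−d₂) = 0.682031
Put price V = K·e^{−rT}·N(−d₂) − S·N(−d₁) = 52.406493 − 34.943685 = 17.462808
φ(d₁) = (1/√(2π))·e^{−d₁²/2} = 0.398850
Γ = φ(d₁) / (S·σ·√T) = 0.012845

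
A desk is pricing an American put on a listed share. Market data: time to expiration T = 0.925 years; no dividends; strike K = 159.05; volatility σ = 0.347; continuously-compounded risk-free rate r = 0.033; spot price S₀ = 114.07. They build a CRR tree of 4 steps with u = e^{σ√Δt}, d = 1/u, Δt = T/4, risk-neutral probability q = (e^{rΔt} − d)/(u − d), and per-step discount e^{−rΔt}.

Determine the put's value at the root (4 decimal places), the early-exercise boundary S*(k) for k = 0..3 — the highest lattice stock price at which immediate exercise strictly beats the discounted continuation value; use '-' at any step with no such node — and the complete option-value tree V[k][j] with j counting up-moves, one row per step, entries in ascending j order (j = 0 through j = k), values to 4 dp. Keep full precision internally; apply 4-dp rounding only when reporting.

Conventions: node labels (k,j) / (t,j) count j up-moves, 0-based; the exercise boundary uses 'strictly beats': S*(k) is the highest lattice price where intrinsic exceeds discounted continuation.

price = 46.0908
boundary = - 96.5388 114.0700 134.7848
tree:
46.0908
62.5112 29.1230
77.3480 44.9800 12.4924
89.9046 62.5112 24.2652 0.0000
100.5314 77.3480 44.9800 0.0000 0.0000

Δt=0.23125  u=1.18160  d=0.84631  q=0.48123  discount=0.99240
step 4 (expiry): payoffs max(K−S,0) = 100.5314 77.3480 44.9800 0.0000 0.0000
step 3: (k=3,j=0): S=69.1454, K−S=89.9046, hold=88.6955 ⇒ V=89.9046 exercise | (k=3,j=1): S=96.5388, K−S=62.5112, hold=61.3020 ⇒ V=62.5112 exercise | (k=3,j=2): S=134.7848, K−S=24.2652, hold=23.1570 ⇒ V=24.2652 exercise | (k=3,j=3): S=188.1827, K−S=0.0000, hold=0.0000 ⇒ V=0.0000 continue  boundary S*=134.7848
step 2: (k=2,j=0): S=81.7020, K−S=77.3480, hold=76.1389 ⇒ V=77.3480 exercise | (k=2,j=1): S=114.0700, K−S=44.9800, hold=43.7709 ⇒ V=44.9800 exercise | (k=2,j=2): S=159.2613, K−S=0.0000, hold=12.4924 ⇒ V=12.4924 continue  boundary S*=114.0700
step 1: (k=1,j=0): S=96.5388, K−S=62.5112, hold=61.3020 ⇒ V=62.5112 exercise | (k=1,j=1): S=134.7848, K−S=24.2652, hold=29.1230 ⇒ V=29.1230 continue  boundary S*=96.5388
step 0: (k=0,j=0): S=114.0700, K−S=44.9800, hold=46.0908 ⇒ V=46.0908 continue  boundary S*=-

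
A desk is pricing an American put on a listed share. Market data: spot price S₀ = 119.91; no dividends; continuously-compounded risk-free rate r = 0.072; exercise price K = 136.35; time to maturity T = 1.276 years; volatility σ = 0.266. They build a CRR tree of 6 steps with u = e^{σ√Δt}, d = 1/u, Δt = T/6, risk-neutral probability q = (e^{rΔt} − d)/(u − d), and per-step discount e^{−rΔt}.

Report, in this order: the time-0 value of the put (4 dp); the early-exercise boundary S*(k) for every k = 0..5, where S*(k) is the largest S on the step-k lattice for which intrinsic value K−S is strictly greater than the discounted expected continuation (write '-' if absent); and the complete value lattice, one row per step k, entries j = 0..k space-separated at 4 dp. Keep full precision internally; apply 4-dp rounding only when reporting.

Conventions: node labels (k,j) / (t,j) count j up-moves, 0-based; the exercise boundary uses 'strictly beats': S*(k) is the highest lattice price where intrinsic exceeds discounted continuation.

price = 20.1074
boundary = - 106.0673 93.8226 106.0673 93.8226 106.0673
tree:
20.1074
30.2827 11.7430
42.5274 19.2401 5.4912
53.3586 30.2827 10.0879 1.6084
62.9393 42.5274 17.9234 3.4906 0.0000
71.4141 53.3586 30.2827 7.5753 0.0000 0.0000
78.9104 62.9393 42.5274 16.4400 0.0000 0.0000 0.0000

Δt=0.21267  u=1.13051  d=0.88456  q=0.53211  discount=0.98480
step 6 (expiry): payoffs max(K−S,0) = 78.9104 62.9393 42.5274 16.4400 0.0000 0.0000 0.0000
step 5: (k=5,j=0): S=64.9359, K−S=71.4141, hold=69.3422 ⇒ V=71.4141 exercise | (k=5,j=1): S=82.9914, K−S=53.3586, hold=51.2867 ⇒ V=53.3586 exercise | (k=5,j=2): S=106.0673, K−S=30.2827, hold=28.2108 ⇒ V=30.2827 exercise | (k=5,j=3): S=135.5593, K−S=0.7907, hold=7.5753 ⇒ V=7.5753 continue | (k=5,j=4): S=173.2517, K−S=0.0000, hold=0.0000 ⇒ V=0.0000 continue | (k=5,j=5): S=221.4245, K−S=0.0000, hold=0.0000 ⇒ V=0.0000 continue  boundary S*=106.0673
step 4: (k=4,j=0): S=73.4107, K−S=62.9393, hold=60.8674 ⇒ V=62.9393 exercise | (k=4,j=1): S=93.8226, K−S=42.5274, hold=40.4555 ⇒ V=42.5274 exercise | (k=4,j=2): S=119.9100, K−S=16.4400, hold=17.9234 ⇒ V=17.9234 continue | (k=4,j=3): S=153.2511, K−S=0.0000, hold=3.4906 ⇒ V=3.4906 continue | (k=4,j=4): S=195.8626, K−S=0.0000, hold=0.0000 ⇒ V=0.0000 continue  boundary S*=93.8226
step 3: (k=3,j=0): S=82.9914, K−S=53.3586, hold=51.2867 ⇒ V=53.3586 exercise | (k=3,j=1): S=106.0673, K−S=30.2827, hold=28.9882 ⇒ V=30.2827 exercise | (k=3,j=2): S=135.5593, K−S=0.7907, hold=10.0879 ⇒ V=10.0879 continue | (k=3,j=3): S=173.2517, K−S=0.0000, hold=1.6084 ⇒ V=1.6084 continue  boundary S*=106.0673
step 2: (k=2,j=0): S=93.8226, K−S=42.5274, hold=40.4555 ⇒ V=42.5274 exercise | (k=2,j=1): S=119.9100, K−S=16.4400, hold=19.2401 ⇒ V=19.2401 continue | (k=2,j=2): S=153.2511, K−S=0.0000, hold=5.4912 ⇒ V=5.4912 continue  boundary S*=93.8226
step 1: (k=1,j=0): S=106.0673, K−S=30.2827, hold=29.6782 ⇒ V=30.2827 exercise | (k=1,j=1): S=135.5593, K−S=0.7907, hold=11.7430 ⇒ V=11.7430 continue  boundary S*=106.0673
step 0: (k=0,j=0): S=119.9100, K−S=16.4400, hold=20.1074 ⇒ V=20.1074 continue  boundary S*=-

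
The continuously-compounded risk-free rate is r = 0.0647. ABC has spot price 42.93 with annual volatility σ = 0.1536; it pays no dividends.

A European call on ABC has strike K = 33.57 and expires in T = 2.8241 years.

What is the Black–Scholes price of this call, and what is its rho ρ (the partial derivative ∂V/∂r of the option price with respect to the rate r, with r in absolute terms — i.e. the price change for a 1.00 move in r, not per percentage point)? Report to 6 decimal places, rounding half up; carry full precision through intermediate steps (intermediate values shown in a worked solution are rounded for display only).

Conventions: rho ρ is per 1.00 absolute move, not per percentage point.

σ√T = 0.1536·√2.8241 = 0.258126
d₁ = (ln(S/K) + (r+σ²/2)T) / (σ√T) = (ln(42.93/33.57) + (0.0647+0.1536²/2)·2.8241) / 0.258126 = (0.245938 + 0.216034) / 0.258126 = 1.789716
d₂ = d₁ − σ√T = 1.789716 − 0.258126 = 1.531591
e^{−rT} = 0.833002
N(d₁) = 0.963250,  N(d₂) = 0.937188
Call price V = S·N(d₁) − K·e^{−rT}·N(d₂) = 41.352333 − 26.207416 = 15.144916
ρ = K·T·e^{−rT}·N(d₂) = 74.012364

price = 15.144916
ρ = 74.012364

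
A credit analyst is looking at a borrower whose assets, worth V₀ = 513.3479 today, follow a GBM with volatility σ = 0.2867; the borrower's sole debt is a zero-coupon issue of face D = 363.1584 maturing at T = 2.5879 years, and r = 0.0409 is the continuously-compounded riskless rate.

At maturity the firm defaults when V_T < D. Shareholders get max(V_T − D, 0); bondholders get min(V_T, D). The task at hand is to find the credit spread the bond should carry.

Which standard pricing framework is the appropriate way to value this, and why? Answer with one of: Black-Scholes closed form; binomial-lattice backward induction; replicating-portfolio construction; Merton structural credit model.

Key observation: the asked-for credit quantity lives on the firm's capital structure — asset value, asset volatility, debt face 363.1584 — which is the structural model's domain.

framework: Merton structural credit model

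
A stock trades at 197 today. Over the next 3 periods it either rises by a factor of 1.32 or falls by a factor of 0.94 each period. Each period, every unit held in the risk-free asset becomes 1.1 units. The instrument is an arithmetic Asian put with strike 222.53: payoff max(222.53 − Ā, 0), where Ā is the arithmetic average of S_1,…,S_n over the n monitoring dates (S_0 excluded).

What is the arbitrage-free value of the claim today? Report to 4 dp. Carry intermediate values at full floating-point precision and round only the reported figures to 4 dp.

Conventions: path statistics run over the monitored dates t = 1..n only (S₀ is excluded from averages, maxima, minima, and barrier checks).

price = 10.0997

Set p* = 0.4211 (from d < R < u); the path-dependent value is the discounted p*-expectation over all price paths.
Enumerate all 2^3 = 8 price paths (U = up ×1.32, D = down ×0.94); each path with k up-moves has probability p*^k·(1−p*)^(3−k).
DDD: Ā=174.2914, payoff=48.2386, prob=0.194052
UDD: Ā=244.7496, payoff=0.0000, prob=0.141128
DUD: Ā=219.7963, payoff=2.7337, prob=0.141128
UUD: Ā=308.6501, payoff=0.0000, prob=0.102639
DDU: Ā=196.3402, payoff=26.1898, prob=0.141128
UDU: Ā=275.7117, payoff=0.0000, prob=0.102639
DUU: Ā=250.7584, payoff=0.0000, prob=0.102639
UUU: Ā=352.1288, payoff=0.0000, prob=0.074646
Price = Σ prob·payoff / R^3 = 13.442704 / 1.331000 = 10.0997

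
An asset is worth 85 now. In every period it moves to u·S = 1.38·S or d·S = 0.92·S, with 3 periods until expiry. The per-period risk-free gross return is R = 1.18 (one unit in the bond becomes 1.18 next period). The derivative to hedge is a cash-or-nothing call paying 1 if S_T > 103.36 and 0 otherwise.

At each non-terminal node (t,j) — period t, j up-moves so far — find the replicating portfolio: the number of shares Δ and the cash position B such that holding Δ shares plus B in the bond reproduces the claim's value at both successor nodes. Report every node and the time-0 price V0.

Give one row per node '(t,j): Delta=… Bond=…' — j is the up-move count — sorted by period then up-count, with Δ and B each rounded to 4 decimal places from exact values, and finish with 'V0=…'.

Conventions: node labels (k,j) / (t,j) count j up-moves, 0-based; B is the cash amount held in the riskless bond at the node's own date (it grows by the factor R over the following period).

The replicating-portfolio and risk-neutral prices coincide; use p* = (1.18−0.92)/(1.38−0.92) = 0.5652 for the latter.
Payoffs at expiry: V(3,0)=0.0000, V(3,1)=0.0000, V(3,2)=1.0000, V(3,3)=1.0000
  t=2,j=0: stock 71.9440 → up 99.2827 (V=0.0000), down 66.1885 (V=0.0000). Price 0.0000; hedge Δ=0.0000, bond B=0.0000.
  t=2,j=1: stock 107.9160 → up 148.9241 (V=1.0000), down 99.2827 (V=0.0000). Price 0.4790; hedge Δ=0.0201, bond B=-1.6949.
  t=2,j=2: stock 161.8740 → up 223.3861 (V=1.0000), down 148.9241 (V=1.0000). Price 0.8475; hedge Δ=0.0000, bond B=0.8475.
  t=1,j=0: stock 78.2000 → up 107.9160 (V=0.4790), down 71.9440 (V=0.0000). Price 0.2294; hedge Δ=0.0133, bond B=-0.8119.
  t=1,j=1: stock 117.3000 → up 161.8740 (V=0.8475), down 107.9160 (V=0.4790). Price 0.5824; hedge Δ=0.0068, bond B=-0.2186.
  t=0,j=0: stock 85.0000 → up 117.3000 (V=0.5824), down 78.2000 (V=0.2294). Price 0.3635; hedge Δ=0.0090, bond B=-0.4038.
As a check, the time-0 holding Δ(0,0)·S0 + B(0,0) comes to 0.3635 — exactly V0.

(0,0): Delta=0.0090 Bond=-0.4038
(1,0): Delta=0.0133 Bond=-0.8119
(1,1): Delta=0.0068 Bond=-0.2186
(2,0): Delta=0.0000 Bond=0.0000
(2,1): Delta=0.0201 Bond=-1.6949
(2,2): Delta=0.0000 Bond=0.8475
V0=0.3635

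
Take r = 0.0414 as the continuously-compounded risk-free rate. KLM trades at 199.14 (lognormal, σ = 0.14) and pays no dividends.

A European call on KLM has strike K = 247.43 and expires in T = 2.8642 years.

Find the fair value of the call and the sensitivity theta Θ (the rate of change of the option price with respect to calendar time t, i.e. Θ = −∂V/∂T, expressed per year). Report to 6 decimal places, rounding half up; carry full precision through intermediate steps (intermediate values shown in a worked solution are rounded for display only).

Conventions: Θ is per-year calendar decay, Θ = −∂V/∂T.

price = 11.114884
Θ = -5.841803

σ√T = 0.14·√2.8642 = 0.236935
d₁ = (ln(S/K) + (r+σ²/2)T) / (σ√T) = (ln(199.14/247.43) + (0.0414+0.14²/2)·2.8642) / 0.236935 = (-0.217120 + 0.146647) / 0.236935 = -0.297434
d₂ = d₁ − σ√T = -0.297434 − 0.236935 = -0.534369
e^{−rT} = 0.888183
N(d₁) = 0.383068,  N(d₂) = 0.296543
Call price V = S·N(d₁) − K·e^{−rT}·N(d₂) = 76.284089 − 65.169205 = 11.114884
φ(d₁) = (1/√(2π))·e^{−d₁²/2} = 0.381680
Θ = −S·φ(d₁)·σ/(2√T) − r·K·e^{−rT}·N(d₂) = −3.143798 − 2.698005 = -5.841803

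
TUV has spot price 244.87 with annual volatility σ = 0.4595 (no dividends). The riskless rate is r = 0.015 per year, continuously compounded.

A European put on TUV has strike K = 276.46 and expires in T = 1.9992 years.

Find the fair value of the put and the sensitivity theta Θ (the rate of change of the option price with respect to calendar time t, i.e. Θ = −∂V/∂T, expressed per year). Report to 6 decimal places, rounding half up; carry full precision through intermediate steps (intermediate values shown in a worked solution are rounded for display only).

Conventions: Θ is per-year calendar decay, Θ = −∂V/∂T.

σ√T = 0.4595·√1.9992 = 0.649701
d₁ = (ln(S/K) + (r+σ²/2)T) / (σ√T) = (ln(244.87/276.46) + (0.015+0.4595²/2)·1.9992) / 0.649701 = (-0.121339 + 0.241044) / 0.649701 = 0.184246
d₂ = d₁ − σ√T = 0.184246 − 0.649701 = -0.465455
e^{−rT} = 0.970457
N(−d₁) = 0.426910,  N(−d₂) = 0.679197
Put price V = K·e^{−rT}·N(−d₂) − S·N(−d₁) = 182.223545 − 104.537470 = 77.686075
φ(d₁) = (1/√(2π))·e^{−d₁²/2} = 0.392228
Θ = −S·φ(d₁)·σ/(2√T) + r·K·e^{−rT}·N(−d₂) = −15.606359 + 2.733353 = -12.873006

price = 77.686075
Θ = -12.873006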